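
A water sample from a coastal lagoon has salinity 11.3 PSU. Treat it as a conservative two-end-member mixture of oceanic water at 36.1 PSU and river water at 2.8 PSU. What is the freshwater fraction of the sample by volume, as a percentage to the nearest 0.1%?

74.5%

Let f be the freshwater fraction. Salt balance per unit volume:
f×2.8 + (1−f)×36.1 = 11.3
f = (36.1 − 11.3) / (36.1 − 2.8) = 24.8/33.3 = 0.7447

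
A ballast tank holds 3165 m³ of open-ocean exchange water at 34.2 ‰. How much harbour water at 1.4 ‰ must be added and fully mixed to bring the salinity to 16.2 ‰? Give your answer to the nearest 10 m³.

Salt balance: 3,165×34.2 + V×1.4 = (3,165+V)×16.2
108,243 + 1.4V = 51,273 + 16.2V
56,970 = 14.8V
V = 3,849.32 m³

3850 m³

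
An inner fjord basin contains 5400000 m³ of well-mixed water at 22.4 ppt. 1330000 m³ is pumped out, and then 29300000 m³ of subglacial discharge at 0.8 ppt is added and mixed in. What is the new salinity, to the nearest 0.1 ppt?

Remaining after removal: 4,070,000 m³ at 22.4 ppt (salt = 91,168,000)
After addition: salt = 91,168,000 + 29,300,000×0.8 = 114,608,000; volume = 33,370,000 m³
S = 114,608,000 / 33,370,000 = 3.4345 ppt

3.4 ppt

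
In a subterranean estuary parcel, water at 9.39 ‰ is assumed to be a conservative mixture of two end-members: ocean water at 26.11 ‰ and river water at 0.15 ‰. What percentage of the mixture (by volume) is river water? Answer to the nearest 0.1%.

Let f be the freshwater fraction. Salt balance per unit volume:
f×0.15 + (1−f)×26.11 = 9.39
f = (26.11 − 9.39) / (26.11 − 0.15) = 16.72/25.96 = 0.6441

64.4%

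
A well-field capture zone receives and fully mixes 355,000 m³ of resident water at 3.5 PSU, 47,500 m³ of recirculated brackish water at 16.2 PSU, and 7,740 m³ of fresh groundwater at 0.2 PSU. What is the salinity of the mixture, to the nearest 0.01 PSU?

4.91 PSU

Weighted by volume,
salt = 355,000×3.5 + 47,500×16.2 + 7,740×0.2 = 1,242,500 + 769,500 + 1,548 = 2,013,548
volume = 355,000 + 47,500 + 7,740 = 410,240 m³
S = 2,013,548 / 410,240 = 4.9082 PSU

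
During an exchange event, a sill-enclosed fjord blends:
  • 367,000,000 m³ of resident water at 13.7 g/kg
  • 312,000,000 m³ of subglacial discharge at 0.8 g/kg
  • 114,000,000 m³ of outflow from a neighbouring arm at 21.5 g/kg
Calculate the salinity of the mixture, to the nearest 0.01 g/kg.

9.75 g/kg

Total salt / total volume:
salt = 367,000,000×13.7 + 312,000,000×0.8 + 114,000,000×21.5 = 5,027,900,000 + 249,600,000 + 2,451,000,000 = 7,728,500,000
volume = 367,000,000 + 312,000,000 + 114,000,000 = 793,000,000 m³
S = 7,728,500,000 / 793,000,000 = 9.7459 g/kg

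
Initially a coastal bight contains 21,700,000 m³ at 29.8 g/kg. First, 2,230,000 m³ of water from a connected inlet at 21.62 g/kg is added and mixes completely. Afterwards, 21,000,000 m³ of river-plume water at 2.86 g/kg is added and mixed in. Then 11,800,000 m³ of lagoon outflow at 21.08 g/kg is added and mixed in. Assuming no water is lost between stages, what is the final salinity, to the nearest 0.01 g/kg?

Salt balance:
Initial salt = 21,700,000×29.8 = 646,660,000
After stage 1: salt = 646,660,000 + 2,230,000×21.62 = 694,872,600; volume = 23,930,000 m³; S = 29.038 g/kg
After stage 2: salt = 694,872,600 + 21,000,000×2.86 = 754,932,600; volume = 44,930,000 m³; S = 16.802 g/kg
After stage 3: salt = 754,932,600 + 11,800,000×21.08 = 1,003,676,600; volume = 56,730,000 m³
S = 1,003,676,600 / 56,730,000 = 17.6922 g/kg

17.69 g/kg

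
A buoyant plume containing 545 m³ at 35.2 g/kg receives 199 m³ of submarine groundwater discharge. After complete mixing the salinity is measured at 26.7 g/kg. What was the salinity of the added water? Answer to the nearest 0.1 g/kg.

Salt balance: 545×35.2 + 199×S = 744×26.7
19,184 + 199·S = 19,864.8
S = (19,864.8 − 19,184) / 199 = 3.4211 g/kg

3.4 g/kg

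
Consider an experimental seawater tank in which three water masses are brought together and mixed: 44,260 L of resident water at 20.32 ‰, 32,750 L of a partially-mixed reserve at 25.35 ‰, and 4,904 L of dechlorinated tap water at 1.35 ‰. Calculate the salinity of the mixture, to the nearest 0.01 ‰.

21.20 ‰

Weighted by volume,
salt = 44,260×20.32 + 32,750×25.35 + 4,904×1.35 = 899,363.2 + 830,212.5 + 6,620.4 = 1,736,196.1
volume = 44,260 + 32,750 + 4,904 = 81,914 L
S = 1,736,196.1 / 81,914 = 21.1954 ‰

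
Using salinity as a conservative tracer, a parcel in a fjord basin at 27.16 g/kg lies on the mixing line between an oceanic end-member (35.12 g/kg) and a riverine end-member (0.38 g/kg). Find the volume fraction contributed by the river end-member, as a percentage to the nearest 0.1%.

Let f be the freshwater fraction. Salt balance per unit volume:
f×0.38 + (1−f)×35.12 = 27.16
f = (35.12 − 27.16) / (35.12 − 0.38) = 7.96/34.74 = 0.2291

22.9%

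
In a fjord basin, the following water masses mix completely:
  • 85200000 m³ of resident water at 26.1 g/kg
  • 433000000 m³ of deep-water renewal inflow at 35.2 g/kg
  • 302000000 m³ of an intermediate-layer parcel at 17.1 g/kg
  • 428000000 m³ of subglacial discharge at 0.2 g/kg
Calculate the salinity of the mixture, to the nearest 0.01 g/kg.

18.20 g/kg

Mass of salt is conserved:
salt = 85,200,000×26.1 + 433,000,000×35.2 + 302,000,000×17.1 + 428,000,000×0.2 = 2,223,720,000 + 15,241,600,000 + 5,164,200,000 + 85,600,000 = 22,715,120,000
volume = 85,200,000 + 433,000,000 + 302,000,000 + 428,000,000 = 1,248,200,000 m³
S = 22,715,120,000 / 1,248,200,000 = 18.1983 g/kg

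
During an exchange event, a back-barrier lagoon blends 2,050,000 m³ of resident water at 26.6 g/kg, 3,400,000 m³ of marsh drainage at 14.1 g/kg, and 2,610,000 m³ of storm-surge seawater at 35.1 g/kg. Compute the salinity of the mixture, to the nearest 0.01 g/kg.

24.08 g/kg

Conserving salt mass:
salt = 2,050,000×26.6 + 3,400,000×14.1 + 2,610,000×35.1 = 54,530,000 + 47,940,000 + 91,611,000 = 194,081,000
volume = 2,050,000 + 3,400,000 + 2,610,000 = 8,060,000 m³
S = 194,081,000 / 8,060,000 = 24.0795 g/kg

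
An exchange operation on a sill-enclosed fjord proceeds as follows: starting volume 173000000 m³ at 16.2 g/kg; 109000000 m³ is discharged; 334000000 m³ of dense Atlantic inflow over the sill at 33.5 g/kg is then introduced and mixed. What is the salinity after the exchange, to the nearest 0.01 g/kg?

30.72 g/kg

Remaining after removal: 64,000,000 m³ at 16.2 g/kg (salt = 1,036,800,000)
After addition: salt = 1,036,800,000 + 334,000,000×33.5 = 12,225,800,000; volume = 398,000,000 m³
S = 12,225,800,000 / 398,000,000 = 30.7181 g/kg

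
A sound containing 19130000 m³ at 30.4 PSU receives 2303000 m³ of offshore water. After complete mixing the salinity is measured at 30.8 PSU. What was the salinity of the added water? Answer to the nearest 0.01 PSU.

Salt balance: 19,130,000×30.4 + 2,303,000×S = 21,433,000×30.8
581,552,000 + 2,303,000·S = 660,136,400
S = (660,136,400 − 581,552,000) / 2,303,000 = 34.1226 PSU

34.12 PSU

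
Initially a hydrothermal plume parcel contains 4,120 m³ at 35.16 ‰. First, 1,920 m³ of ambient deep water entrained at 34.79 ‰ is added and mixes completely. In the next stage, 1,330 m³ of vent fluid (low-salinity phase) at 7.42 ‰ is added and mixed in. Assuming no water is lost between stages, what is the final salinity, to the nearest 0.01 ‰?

30.06 ‰

Total salt / total volume:
Initial salt = 4,120×35.16 = 144,859.2
After stage 1: salt = 144,859.2 + 1,920×34.79 = 211,656; volume = 6,040 m³; S = 35.042 ‰
After stage 2: salt = 211,656 + 1,330×7.42 = 221,524.6; volume = 7,370 m³
S = 221,524.6 / 7,370 = 30.0576 ‰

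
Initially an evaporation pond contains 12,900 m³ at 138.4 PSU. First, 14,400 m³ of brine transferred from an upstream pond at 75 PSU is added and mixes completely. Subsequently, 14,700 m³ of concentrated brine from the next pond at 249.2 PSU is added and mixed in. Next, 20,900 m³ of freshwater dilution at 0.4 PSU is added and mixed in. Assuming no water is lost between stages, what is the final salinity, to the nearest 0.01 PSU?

103.93 PSU

Conserving salt mass:
Initial salt = 12,900×138.4 = 1,785,360
After stage 1: salt = 1,785,360 + 14,400×75 = 2,865,360; volume = 27,300 m³; S = 104.958 PSU
After stage 2: salt = 2,865,360 + 14,700×249.2 = 6,528,600; volume = 42,000 m³; S = 155.443 PSU
After stage 3: salt = 6,528,600 + 20,900×0.4 = 6,536,960; volume = 62,900 m³
S = 6,536,960 / 62,900 = 103.9262 PSU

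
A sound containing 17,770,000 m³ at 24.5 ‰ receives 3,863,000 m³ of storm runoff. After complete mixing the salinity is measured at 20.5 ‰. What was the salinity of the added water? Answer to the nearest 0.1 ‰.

Salt balance: 17,770,000×24.5 + 3,863,000×S = 21,633,000×20.5
435,365,000 + 3,863,000·S = 443,476,500
S = (443,476,500 − 435,365,000) / 3,863,000 = 2.0998 ‰

2.1 ‰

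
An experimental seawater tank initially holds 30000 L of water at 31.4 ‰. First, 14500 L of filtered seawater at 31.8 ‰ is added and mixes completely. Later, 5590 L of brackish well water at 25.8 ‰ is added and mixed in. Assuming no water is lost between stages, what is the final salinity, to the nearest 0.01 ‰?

Salt balance:
Initial salt = 30,000×31.4 = 942,000
After stage 1: salt = 942,000 + 14,500×31.8 = 1,403,100; volume = 44,500 L; S = 31.53 ‰
After stage 2: salt = 1,403,100 + 5,590×25.8 = 1,547,322; volume = 50,090 L
S = 1,547,322 / 50,090 = 30.8908 ‰

30.89 ‰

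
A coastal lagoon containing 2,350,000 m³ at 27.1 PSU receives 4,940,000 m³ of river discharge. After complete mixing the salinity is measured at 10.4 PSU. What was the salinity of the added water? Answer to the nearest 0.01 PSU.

Salt balance: 2,350,000×27.1 + 4,940,000×S = 7,290,000×10.4
63,685,000 + 4,940,000·S = 75,816,000
S = (75,816,000 − 63,685,000) / 4,940,000 = 2.4557 PSU

2.46 PSU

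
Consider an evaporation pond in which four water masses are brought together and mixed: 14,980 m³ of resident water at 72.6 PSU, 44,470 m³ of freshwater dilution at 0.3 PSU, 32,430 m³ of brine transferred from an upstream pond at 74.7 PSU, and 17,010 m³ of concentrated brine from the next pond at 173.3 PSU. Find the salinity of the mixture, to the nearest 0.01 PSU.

Conserving salt mass:
salt = 14,980×72.6 + 44,470×0.3 + 32,430×74.7 + 17,010×173.3 = 1,087,548 + 13,341 + 2,422,521 + 2,947,833 = 6,471,243
volume = 14,980 + 44,470 + 32,430 + 17,010 = 108,890 m³
S = 6,471,243 / 108,890 = 59.4292 PSU

59.43 PSU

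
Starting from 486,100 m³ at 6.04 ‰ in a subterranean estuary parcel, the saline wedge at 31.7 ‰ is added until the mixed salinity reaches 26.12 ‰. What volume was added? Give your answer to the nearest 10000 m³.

Salt balance: 486,100×6.04 + V×31.7 = (486,100+V)×26.12
2,936,044 + 31.7V = 12,696,932 + 26.12V
9,760,888 = 5.58V
V = 1,749,263.08 m³

1750000 m³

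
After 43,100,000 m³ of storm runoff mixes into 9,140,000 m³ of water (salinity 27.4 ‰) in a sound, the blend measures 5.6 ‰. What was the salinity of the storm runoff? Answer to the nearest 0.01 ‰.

0.98 ‰

Salt balance: 9,140,000×27.4 + 43,100,000×S = 52,240,000×5.6
250,436,000 + 43,100,000·S = 292,544,000
S = (292,544,000 − 250,436,000) / 43,100,000 = 0.977 ‰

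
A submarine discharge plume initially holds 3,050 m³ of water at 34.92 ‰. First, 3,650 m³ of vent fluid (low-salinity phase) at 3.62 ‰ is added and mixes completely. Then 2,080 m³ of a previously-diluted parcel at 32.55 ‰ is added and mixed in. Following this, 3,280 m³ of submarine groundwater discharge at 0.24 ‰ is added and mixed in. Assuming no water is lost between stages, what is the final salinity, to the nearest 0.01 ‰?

Weighted by volume,
Initial salt = 3,050×34.92 = 106,506
After stage 1: salt = 106,506 + 3,650×3.62 = 119,719; volume = 6,700 m³; S = 17.869 ‰
After stage 2: salt = 119,719 + 2,080×32.55 = 187,423; volume = 8,780 m³; S = 21.347 ‰
After stage 3: salt = 187,423 + 3,280×0.24 = 188,210.2; volume = 12,060 m³
S = 188,210.2 / 12,060 = 15.6062 ‰

15.61 ‰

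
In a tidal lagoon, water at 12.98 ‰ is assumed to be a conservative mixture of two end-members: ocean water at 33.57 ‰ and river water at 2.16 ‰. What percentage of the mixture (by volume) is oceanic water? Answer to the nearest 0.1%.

Let g be the oceanic fraction. Salt balance per unit volume:
g×33.57 + (1−g)×2.16 = 12.98
g = (12.98 − 2.16) / (33.57 − 2.16) = 10.82/31.41 = 0.3445

34.4%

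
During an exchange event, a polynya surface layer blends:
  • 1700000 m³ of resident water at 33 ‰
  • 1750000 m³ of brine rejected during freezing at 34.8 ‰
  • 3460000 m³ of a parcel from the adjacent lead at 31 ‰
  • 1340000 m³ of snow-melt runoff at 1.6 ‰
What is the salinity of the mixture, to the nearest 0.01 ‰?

Total salt / total volume:
salt = 1,700,000×33 + 1,750,000×34.8 + 3,460,000×31 + 1,340,000×1.6 = 56,100,000 + 60,900,000 + 107,260,000 + 2,144,000 = 226,404,000
volume = 1,700,000 + 1,750,000 + 3,460,000 + 1,340,000 = 8,250,000 m³
S = 226,404,000 / 8,250,000 = 27.4429 ‰

27.44 ‰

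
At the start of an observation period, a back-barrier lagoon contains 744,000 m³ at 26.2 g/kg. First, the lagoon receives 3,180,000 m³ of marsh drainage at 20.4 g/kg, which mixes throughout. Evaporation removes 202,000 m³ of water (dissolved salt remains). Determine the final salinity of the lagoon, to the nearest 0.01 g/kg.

22.67 g/kg

After mixing: salt = 744,000×26.2 + 3,180,000×20.4 = 84,364,800; volume = 3,924,000 m³
After evaporation: salt unchanged = 84,364,800; volume = 3,924,000 − 202,000 = 3,722,000 m³
S = 84,364,800 / 3,722,000 = 22.6665 g/kg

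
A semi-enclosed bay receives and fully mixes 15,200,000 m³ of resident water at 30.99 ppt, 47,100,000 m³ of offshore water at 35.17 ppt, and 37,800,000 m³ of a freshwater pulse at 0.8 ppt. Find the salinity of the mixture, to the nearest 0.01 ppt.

21.56 ppt

Salt balance:
salt = 15,200,000×30.99 + 47,100,000×35.17 + 37,800,000×0.8 = 471,048,000 + 1,656,507,000 + 30,240,000 = 2,157,795,000
volume = 15,200,000 + 47,100,000 + 37,800,000 = 100,100,000 m³
S = 2,157,795,000 / 100,100,000 = 21.5564 ppt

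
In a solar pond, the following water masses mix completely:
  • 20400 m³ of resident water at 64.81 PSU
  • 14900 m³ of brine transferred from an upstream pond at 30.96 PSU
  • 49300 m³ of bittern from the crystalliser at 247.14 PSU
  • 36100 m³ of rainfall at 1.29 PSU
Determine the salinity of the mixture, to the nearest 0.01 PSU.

Weighted by volume,
salt = 20,400×64.81 + 14,900×30.96 + 49,300×247.14 + 36,100×1.29 = 1,322,124 + 461,304 + 12,184,002 + 46,569 = 14,013,999
volume = 20,400 + 14,900 + 49,300 + 36,100 = 120,700 m³
S = 14,013,999 / 120,700 = 116.106 PSU

116.11 PSU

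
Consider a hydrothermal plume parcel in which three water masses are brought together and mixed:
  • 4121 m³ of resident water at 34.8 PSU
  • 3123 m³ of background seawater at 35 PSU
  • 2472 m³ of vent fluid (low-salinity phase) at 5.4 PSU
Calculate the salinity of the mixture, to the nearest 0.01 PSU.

27.38 PSU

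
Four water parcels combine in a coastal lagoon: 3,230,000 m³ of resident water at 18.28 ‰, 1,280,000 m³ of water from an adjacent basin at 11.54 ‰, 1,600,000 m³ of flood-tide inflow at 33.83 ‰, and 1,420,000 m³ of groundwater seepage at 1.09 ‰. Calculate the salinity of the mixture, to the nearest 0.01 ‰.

17.20 ‰

Conserving salt mass:
salt = 3,230,000×18.28 + 1,280,000×11.54 + 1,600,000×33.83 + 1,420,000×1.09 = 59,044,400 + 14,771,200 + 54,128,000 + 1,547,800 = 129,491,400
volume = 3,230,000 + 1,280,000 + 1,600,000 + 1,420,000 = 7,530,000 m³
S = 129,491,400 / 7,530,000 = 17.1967 ‰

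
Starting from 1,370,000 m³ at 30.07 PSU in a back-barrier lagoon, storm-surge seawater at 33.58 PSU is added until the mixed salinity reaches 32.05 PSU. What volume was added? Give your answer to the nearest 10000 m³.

Salt balance: 1,370,000×30.07 + V×33.58 = (1,370,000+V)×32.05
41,195,900 + 33.58V = 43,908,500 + 32.05V
2,712,600 = 1.53V
V = 1,772,941.18 m³

1770000 m³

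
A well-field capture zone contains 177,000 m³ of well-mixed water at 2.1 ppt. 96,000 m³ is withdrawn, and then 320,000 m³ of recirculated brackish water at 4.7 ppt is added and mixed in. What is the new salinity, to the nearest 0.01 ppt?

Remaining after removal: 81,000 m³ at 2.1 ppt (salt = 170,100)
After addition: salt = 170,100 + 320,000×4.7 = 1,674,100; volume = 401,000 m³
S = 1,674,100 / 401,000 = 4.1748 ppt

4.17 ppt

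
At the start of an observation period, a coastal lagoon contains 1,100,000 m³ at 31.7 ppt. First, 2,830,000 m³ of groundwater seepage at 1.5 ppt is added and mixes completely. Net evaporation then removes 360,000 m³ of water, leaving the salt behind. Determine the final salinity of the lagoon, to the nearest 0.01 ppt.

After mixing: salt = 1,100,000×31.7 + 2,830,000×1.5 = 39,115,000; volume = 3,930,000 m³
After evaporation: salt unchanged = 39,115,000; volume = 3,930,000 − 360,000 = 3,570,000 m³
S = 39,115,000 / 3,570,000 = 10.9566 ppt

10.96 ppt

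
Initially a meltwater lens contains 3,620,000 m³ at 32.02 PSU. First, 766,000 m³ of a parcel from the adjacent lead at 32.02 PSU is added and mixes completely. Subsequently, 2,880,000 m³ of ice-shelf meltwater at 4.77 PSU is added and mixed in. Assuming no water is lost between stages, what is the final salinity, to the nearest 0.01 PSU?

Salt balance:
Initial salt = 3,620,000×32.02 = 115,912,400
After stage 1: salt = 115,912,400 + 766,000×32.02 = 140,439,720; volume = 4,386,000 m³; S = 32.02 PSU
After stage 2: salt = 140,439,720 + 2,880,000×4.77 = 154,177,320; volume = 7,266,000 m³
S = 154,177,320 / 7,266,000 = 21.219 PSU

21.22 PSU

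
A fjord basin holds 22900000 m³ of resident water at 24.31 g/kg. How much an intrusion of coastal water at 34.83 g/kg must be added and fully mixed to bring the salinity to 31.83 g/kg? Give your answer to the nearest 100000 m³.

57400000 m³

Salt balance: 22,900,000×24.31 + V×34.83 = (22,900,000+V)×31.83
556,699,000 + 34.83V = 728,907,000 + 31.83V
172,208,000 = 3V
V = 57,402,666.67 m³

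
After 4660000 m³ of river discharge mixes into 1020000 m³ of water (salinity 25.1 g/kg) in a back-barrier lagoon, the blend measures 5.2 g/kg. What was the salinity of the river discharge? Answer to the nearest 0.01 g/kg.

Salt balance: 1,020,000×25.1 + 4,660,000×S = 5,680,000×5.2
25,602,000 + 4,660,000·S = 29,536,000
S = (29,536,000 − 25,602,000) / 4,660,000 = 0.8442 g/kg

0.84 g/kg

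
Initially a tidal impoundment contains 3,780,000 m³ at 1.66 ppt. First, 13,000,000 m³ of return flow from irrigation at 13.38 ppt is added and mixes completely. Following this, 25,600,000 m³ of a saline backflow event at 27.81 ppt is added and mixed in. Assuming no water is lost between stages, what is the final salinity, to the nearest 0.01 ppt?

21.05 ppt

Conserving salt mass:
Initial salt = 3,780,000×1.66 = 6,274,800
After stage 1: salt = 6,274,800 + 13,000,000×13.38 = 180,214,800; volume = 16,780,000 m³; S = 10.74 ppt
After stage 2: salt = 180,214,800 + 25,600,000×27.81 = 892,150,800; volume = 42,380,000 m³
S = 892,150,800 / 42,380,000 = 21.0512 ppt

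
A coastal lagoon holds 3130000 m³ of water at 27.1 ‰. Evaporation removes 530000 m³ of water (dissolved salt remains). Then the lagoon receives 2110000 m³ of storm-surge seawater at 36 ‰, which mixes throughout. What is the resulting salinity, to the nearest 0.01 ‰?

34.14 ‰

After evaporation: salt = 3,130,000×27.1 = 84,823,000; volume = 3,130,000 − 530,000 = 2,600,000 m³
After mixing: salt = 84,823,000 + 2,110,000×36 = 160,783,000; volume = 2,600,000 + 2,110,000 = 4,710,000 m³
S = 160,783,000 / 4,710,000 = 34.1365 ‰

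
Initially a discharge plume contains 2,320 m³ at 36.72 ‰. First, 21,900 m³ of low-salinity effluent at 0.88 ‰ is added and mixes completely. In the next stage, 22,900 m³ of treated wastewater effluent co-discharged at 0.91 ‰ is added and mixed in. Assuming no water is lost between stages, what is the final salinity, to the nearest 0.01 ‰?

Conserving salt mass:
Initial salt = 2,320×36.72 = 85,190.4
After stage 1: salt = 85,190.4 + 21,900×0.88 = 104,462.4; volume = 24,220 m³; S = 4.313 ‰
After stage 2: salt = 104,462.4 + 22,900×0.91 = 125,301.4; volume = 47,120 m³
S = 125,301.4 / 47,120 = 2.6592 ‰

2.66 ‰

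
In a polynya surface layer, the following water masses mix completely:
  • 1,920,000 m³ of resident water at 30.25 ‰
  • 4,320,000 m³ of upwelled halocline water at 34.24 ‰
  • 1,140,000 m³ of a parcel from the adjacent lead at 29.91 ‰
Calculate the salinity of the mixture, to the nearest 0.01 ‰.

32.53 ‰

Total salt / total volume:
salt = 1,920,000×30.25 + 4,320,000×34.24 + 1,140,000×29.91 = 58,080,000 + 147,916,800 + 34,097,400 = 240,094,200
volume = 1,920,000 + 4,320,000 + 1,140,000 = 7,380,000 m³
S = 240,094,200 / 7,380,000 = 32.5331 ‰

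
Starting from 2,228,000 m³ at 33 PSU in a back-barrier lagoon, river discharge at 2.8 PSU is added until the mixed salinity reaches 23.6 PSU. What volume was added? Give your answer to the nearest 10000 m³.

1010000 m³

Salt balance: 2,228,000×33 + V×2.8 = (2,228,000+V)×23.6
73,524,000 + 2.8V = 52,580,800 + 23.6V
20,943,200 = 20.8V
V = 1,006,884.62 m³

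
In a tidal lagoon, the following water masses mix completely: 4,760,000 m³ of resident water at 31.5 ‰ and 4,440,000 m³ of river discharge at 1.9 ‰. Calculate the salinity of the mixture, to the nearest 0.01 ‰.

17.21 ‰

Total salt / total volume:
salt = 4,760,000×31.5 + 4,440,000×1.9 = 149,940,000 + 8,436,000 = 158,376,000
volume = 4,760,000 + 4,440,000 = 9,200,000 m³
S = 158,376,000 / 9,200,000 = 17.2148 ‰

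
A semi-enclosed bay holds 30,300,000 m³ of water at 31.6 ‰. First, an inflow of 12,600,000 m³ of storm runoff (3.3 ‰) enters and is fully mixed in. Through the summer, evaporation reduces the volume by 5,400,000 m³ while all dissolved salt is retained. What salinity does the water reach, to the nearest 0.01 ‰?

26.64 ‰

After mixing: salt = 30,300,000×31.6 + 12,600,000×3.3 = 999,060,000; volume = 42,900,000 m³
After evaporation: salt unchanged = 999,060,000; volume = 42,900,000 − 5,400,000 = 37,500,000 m³
S = 999,060,000 / 37,500,000 = 26.6416 ‰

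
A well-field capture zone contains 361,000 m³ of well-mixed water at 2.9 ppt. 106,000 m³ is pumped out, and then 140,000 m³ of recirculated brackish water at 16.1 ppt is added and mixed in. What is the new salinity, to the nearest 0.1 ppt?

7.6 ppt

Remaining after removal: 255,000 m³ at 2.9 ppt (salt = 739,500)
After addition: salt = 739,500 + 140,000×16.1 = 2,993,500; volume = 395,000 m³
S = 2,993,500 / 395,000 = 7.5785 ppt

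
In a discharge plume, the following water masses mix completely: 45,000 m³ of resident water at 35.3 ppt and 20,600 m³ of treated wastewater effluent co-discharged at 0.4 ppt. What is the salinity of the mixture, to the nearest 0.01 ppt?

Salt balance:
salt = 45,000×35.3 + 20,600×0.4 = 1,588,500 + 8,240 = 1,596,740
volume = 45,000 + 20,600 = 65,600 m³
S = 1,596,740 / 65,600 = 24.3405 ppt

24.34 ppt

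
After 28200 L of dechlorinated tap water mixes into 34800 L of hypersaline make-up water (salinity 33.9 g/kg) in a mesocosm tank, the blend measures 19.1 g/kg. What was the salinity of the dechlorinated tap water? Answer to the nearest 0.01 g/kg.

Salt balance: 34,800×33.9 + 28,200×S = 63,000×19.1
1,179,720 + 28,200·S = 1,203,300
S = (1,203,300 − 1,179,720) / 28,200 = 0.8362 g/kg

0.84 g/kg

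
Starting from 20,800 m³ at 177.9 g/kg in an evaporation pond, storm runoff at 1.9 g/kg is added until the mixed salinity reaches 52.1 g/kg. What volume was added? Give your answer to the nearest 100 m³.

52100 m³

Salt balance: 20,800×177.9 + V×1.9 = (20,800+V)×52.1
3,700,320 + 1.9V = 1,083,680 + 52.1V
2,616,640 = 50.2V
V = 52,124.3 m³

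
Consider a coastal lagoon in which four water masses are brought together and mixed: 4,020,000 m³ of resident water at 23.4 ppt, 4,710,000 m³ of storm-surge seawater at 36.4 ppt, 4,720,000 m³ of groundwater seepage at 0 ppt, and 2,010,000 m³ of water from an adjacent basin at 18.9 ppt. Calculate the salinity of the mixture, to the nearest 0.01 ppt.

Weighted by volume,
salt = 4,020,000×23.4 + 4,710,000×36.4 + 4,720,000×0 + 2,010,000×18.9 = 94,068,000 + 171,444,000 + 0 + 37,989,000 = 303,501,000
volume = 4,020,000 + 4,710,000 + 4,720,000 + 2,010,000 = 15,460,000 m³
S = 303,501,000 / 15,460,000 = 19.6314 ppt

19.63 ppt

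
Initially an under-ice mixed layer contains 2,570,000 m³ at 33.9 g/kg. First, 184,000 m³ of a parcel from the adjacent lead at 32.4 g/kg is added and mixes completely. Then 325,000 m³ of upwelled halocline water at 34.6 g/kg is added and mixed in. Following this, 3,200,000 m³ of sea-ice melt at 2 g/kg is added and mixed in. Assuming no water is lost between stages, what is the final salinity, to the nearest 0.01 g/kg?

17.63 g/kg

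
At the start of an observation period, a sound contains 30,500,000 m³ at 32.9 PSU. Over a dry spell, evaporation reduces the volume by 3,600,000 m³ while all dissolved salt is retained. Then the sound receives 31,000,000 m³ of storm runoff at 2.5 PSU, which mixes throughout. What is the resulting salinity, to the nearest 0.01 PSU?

18.67 PSU

After evaporation: salt = 30,500,000×32.9 = 1,003,450,000; volume = 30,500,000 − 3,600,000 = 26,900,000 m³
After mixing: salt = 1,003,450,000 + 31,000,000×2.5 = 1,080,950,000; volume = 26,900,000 + 31,000,000 = 57,900,000 m³
S = 1,080,950,000 / 57,900,000 = 18.6693 PSU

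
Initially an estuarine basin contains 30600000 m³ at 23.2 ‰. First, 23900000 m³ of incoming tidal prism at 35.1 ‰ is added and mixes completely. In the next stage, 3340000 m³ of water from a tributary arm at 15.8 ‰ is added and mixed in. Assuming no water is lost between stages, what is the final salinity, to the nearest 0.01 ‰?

Mass of salt is conserved:
Initial salt = 30,600,000×23.2 = 709,920,000
After stage 1: salt = 709,920,000 + 23,900,000×35.1 = 1,548,810,000; volume = 54,500,000 m³; S = 28.419 ‰
After stage 2: salt = 1,548,810,000 + 3,340,000×15.8 = 1,601,582,000; volume = 57,840,000 m³
S = 1,601,582,000 / 57,840,000 = 27.6899 ‰

27.69 ‰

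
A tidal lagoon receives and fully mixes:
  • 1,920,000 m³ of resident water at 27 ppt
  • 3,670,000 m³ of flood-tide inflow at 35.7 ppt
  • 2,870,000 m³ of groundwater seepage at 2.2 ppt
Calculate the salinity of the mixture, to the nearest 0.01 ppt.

22.36 ppt

Salt balance:
salt = 1,920,000×27 + 3,670,000×35.7 + 2,870,000×2.2 = 51,840,000 + 131,019,000 + 6,314,000 = 189,173,000
volume = 1,920,000 + 3,670,000 + 2,870,000 = 8,460,000 m³
S = 189,173,000 / 8,460,000 = 22.3609 ppt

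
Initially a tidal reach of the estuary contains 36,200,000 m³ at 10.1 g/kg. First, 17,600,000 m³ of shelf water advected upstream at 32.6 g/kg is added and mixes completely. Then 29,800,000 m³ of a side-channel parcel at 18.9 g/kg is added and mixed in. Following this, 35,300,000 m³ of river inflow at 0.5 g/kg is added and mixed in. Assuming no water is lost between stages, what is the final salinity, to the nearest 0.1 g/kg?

12.8 g/kg

Mass of salt is conserved:
Initial salt = 36,200,000×10.1 = 365,620,000
After stage 1: salt = 365,620,000 + 17,600,000×32.6 = 939,380,000; volume = 53,800,000 m³; S = 17.461 g/kg
After stage 2: salt = 939,380,000 + 29,800,000×18.9 = 1,502,600,000; volume = 83,600,000 m³; S = 17.974 g/kg
After stage 3: salt = 1,502,600,000 + 35,300,000×0.5 = 1,520,250,000; volume = 118,900,000 m³
S = 1,520,250,000 / 118,900,000 = 12.786 g/kg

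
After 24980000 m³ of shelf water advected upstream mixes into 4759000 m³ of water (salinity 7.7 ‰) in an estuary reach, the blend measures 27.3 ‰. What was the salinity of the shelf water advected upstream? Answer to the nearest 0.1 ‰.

31.0 ‰

Salt balance: 4,759,000×7.7 + 24,980,000×S = 29,739,000×27.3
36,644,300 + 24,980,000·S = 811,874,700
S = (811,874,700 − 36,644,300) / 24,980,000 = 31.034 ‰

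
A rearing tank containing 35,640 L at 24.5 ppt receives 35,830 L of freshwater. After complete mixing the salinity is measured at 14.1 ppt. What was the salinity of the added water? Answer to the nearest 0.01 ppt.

3.76 ppt

Salt balance: 35,640×24.5 + 35,830×S = 71,470×14.1
873,180 + 35,830·S = 1,007,727
S = (1,007,727 − 873,180) / 35,830 = 3.7551 ppt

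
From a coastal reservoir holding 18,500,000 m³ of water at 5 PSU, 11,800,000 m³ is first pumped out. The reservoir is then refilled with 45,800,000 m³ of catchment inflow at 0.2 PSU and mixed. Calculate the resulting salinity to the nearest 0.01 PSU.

0.81 PSU

Remaining after removal: 6,700,000 m³ at 5 PSU (salt = 33,500,000)
After addition: salt = 33,500,000 + 45,800,000×0.2 = 42,660,000; volume = 52,500,000 m³
S = 42,660,000 / 52,500,000 = 0.8126 PSU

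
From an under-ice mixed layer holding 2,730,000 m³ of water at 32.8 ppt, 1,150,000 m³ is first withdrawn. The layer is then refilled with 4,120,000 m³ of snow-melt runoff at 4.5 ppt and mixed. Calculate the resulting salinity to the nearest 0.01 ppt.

Remaining after removal: 1,580,000 m³ at 32.8 ppt (salt = 51,824,000)
After addition: salt = 51,824,000 + 4,120,000×4.5 = 70,364,000; volume = 5,700,000 m³
S = 70,364,000 / 5,700,000 = 12.3446 ppt

12.34 ppt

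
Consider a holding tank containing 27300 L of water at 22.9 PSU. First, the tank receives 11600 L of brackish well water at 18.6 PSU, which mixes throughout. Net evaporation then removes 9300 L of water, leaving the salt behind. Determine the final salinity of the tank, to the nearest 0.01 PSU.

After mixing: salt = 27,300×22.9 + 11,600×18.6 = 840,930; volume = 38,900 L
After evaporation: salt unchanged = 840,930; volume = 38,900 − 9,300 = 29,600 L
S = 840,930 / 29,600 = 28.4098 PSU

28.41 PSU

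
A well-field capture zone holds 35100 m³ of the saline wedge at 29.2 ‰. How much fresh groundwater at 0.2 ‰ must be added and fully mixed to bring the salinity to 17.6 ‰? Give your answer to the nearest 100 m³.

23400 m³

Salt balance: 35,100×29.2 + V×0.2 = (35,100+V)×17.6
1,024,920 + 0.2V = 617,760 + 17.6V
407,160 = 17.4V
V = 23,400 m³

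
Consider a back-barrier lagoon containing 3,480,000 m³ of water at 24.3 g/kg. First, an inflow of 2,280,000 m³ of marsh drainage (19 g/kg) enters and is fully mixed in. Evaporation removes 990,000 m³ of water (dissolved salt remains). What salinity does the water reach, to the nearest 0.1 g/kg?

26.8 g/kg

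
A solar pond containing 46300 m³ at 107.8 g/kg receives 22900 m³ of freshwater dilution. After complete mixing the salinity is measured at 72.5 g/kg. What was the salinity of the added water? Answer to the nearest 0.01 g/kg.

Salt balance: 46,300×107.8 + 22,900×S = 69,200×72.5
4,991,140 + 22,900·S = 5,017,000
S = (5,017,000 − 4,991,140) / 22,900 = 1.1293 g/kg

1.13 g/kg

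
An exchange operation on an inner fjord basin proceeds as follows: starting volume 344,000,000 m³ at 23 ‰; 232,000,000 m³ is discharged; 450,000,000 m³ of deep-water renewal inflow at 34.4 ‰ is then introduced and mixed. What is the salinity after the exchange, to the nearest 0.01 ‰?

32.13 ‰

Remaining after removal: 112,000,000 m³ at 23 ‰ (salt = 2,576,000,000)
After addition: salt = 2,576,000,000 + 450,000,000×34.4 = 18,056,000,000; volume = 562,000,000 m³
S = 18,056,000,000 / 562,000,000 = 32.1281 ‰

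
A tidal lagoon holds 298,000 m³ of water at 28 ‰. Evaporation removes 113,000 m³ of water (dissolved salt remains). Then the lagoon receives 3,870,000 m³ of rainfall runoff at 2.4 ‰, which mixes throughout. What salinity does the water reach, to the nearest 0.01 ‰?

4.35 ‰

After evaporation: salt = 298,000×28 = 8,344,000; volume = 298,000 − 113,000 = 185,000 m³
After mixing: salt = 8,344,000 + 3,870,000×2.4 = 17,632,000; volume = 185,000 + 3,870,000 = 4,055,000 m³
S = 17,632,000 / 4,055,000 = 4.3482 ‰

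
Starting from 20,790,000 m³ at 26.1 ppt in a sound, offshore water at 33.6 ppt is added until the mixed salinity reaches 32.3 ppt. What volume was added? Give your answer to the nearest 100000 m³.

Salt balance: 20,790,000×26.1 + V×33.6 = (20,790,000+V)×32.3
542,619,000 + 33.6V = 671,517,000 + 32.3V
128,898,000 = 1.3V
V = 99,152,307.69 m³

99200000 m³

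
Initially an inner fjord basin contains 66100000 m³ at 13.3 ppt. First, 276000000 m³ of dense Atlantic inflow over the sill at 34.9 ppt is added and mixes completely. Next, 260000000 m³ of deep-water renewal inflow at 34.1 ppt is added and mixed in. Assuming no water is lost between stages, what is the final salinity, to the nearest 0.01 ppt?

32.18 ppt

Salt balance:
Initial salt = 66,100,000×13.3 = 879,130,000
After stage 1: salt = 879,130,000 + 276,000,000×34.9 = 10,511,530,000; volume = 342,100,000 m³; S = 30.726 ppt
After stage 2: salt = 10,511,530,000 + 260,000,000×34.1 = 19,377,530,000; volume = 602,100,000 m³
S = 19,377,530,000 / 602,100,000 = 32.1832 ppt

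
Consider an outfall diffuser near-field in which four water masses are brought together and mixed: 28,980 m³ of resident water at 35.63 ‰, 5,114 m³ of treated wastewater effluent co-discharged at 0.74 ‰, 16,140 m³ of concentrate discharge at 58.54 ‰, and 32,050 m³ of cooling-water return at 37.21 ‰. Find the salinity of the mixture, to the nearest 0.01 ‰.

By conservation of dissolved salt,
salt = 28,980×35.63 + 5,114×0.74 + 16,140×58.54 + 32,050×37.21 = 1,032,557.4 + 3,784.36 + 944,835.6 + 1,192,580.5 = 3,173,757.86
volume = 28,980 + 5,114 + 16,140 + 32,050 = 82,284 m³
S = 3,173,757.86 / 82,284 = 38.5708 ‰

38.57 ‰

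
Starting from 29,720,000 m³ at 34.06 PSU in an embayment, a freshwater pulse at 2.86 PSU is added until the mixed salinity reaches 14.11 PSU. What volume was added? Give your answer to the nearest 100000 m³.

Salt balance: 29,720,000×34.06 + V×2.86 = (29,720,000+V)×14.11
1,012,263,200 + 2.86V = 419,349,200 + 14.11V
592,914,000 = 11.25V
V = 52,703,466.67 m³

52700000 m³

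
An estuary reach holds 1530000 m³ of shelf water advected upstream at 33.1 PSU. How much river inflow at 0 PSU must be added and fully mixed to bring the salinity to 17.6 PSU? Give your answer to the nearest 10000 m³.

1350000 m³

Salt balance: 1,530,000×33.1 + V×0 = (1,530,000+V)×17.6
50,643,000 + 0V = 26,928,000 + 17.6V
23,715,000 = 17.6V
V = 1,347,443.18 m³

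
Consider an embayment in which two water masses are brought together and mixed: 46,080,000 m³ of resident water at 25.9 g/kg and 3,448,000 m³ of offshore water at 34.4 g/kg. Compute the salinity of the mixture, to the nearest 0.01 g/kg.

26.49 g/kg

Conserving salt mass:
salt = 46,080,000×25.9 + 3,448,000×34.4 = 1,193,472,000 + 118,611,200 = 1,312,083,200
volume = 46,080,000 + 3,448,000 = 49,528,000 m³
S = 1,312,083,200 / 49,528,000 = 26.4917 g/kg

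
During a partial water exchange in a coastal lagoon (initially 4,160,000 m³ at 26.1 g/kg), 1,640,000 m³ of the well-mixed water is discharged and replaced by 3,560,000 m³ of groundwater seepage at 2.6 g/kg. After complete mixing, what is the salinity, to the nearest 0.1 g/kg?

Remaining after removal: 2,520,000 m³ at 26.1 g/kg (salt = 65,772,000)
After addition: salt = 65,772,000 + 3,560,000×2.6 = 75,028,000; volume = 6,080,000 m³
S = 75,028,000 / 6,080,000 = 12.3401 g/kg

12.3 g/kg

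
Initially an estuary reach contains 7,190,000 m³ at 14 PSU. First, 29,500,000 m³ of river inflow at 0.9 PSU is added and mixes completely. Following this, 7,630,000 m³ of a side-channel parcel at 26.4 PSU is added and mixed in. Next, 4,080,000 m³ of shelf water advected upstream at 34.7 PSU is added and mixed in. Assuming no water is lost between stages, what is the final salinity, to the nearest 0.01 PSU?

Conserving salt mass:
Initial salt = 7,190,000×14 = 100,660,000
After stage 1: salt = 100,660,000 + 29,500,000×0.9 = 127,210,000; volume = 36,690,000 m³; S = 3.467 PSU
After stage 2: salt = 127,210,000 + 7,630,000×26.4 = 328,642,000; volume = 44,320,000 m³; S = 7.415 PSU
After stage 3: salt = 328,642,000 + 4,080,000×34.7 = 470,218,000; volume = 48,400,000 m³
S = 470,218,000 / 48,400,000 = 9.7152 PSU

9.72 PSU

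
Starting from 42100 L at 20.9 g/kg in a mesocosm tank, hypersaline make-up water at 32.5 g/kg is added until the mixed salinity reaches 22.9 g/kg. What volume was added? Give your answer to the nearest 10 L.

Salt balance: 42,100×20.9 + V×32.5 = (42,100+V)×22.9
879,890 + 32.5V = 964,090 + 22.9V
84,200 = 9.6V
V = 8,770.83 L

8770 L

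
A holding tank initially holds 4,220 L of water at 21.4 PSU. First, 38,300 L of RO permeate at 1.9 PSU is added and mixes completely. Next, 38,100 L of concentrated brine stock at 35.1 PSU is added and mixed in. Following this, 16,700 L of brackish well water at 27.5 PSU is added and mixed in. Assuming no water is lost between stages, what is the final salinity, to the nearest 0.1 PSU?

20.1 PSU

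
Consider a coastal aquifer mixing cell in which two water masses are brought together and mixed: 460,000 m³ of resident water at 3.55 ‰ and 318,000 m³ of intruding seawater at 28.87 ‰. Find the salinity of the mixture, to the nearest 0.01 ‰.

13.90 ‰

Weighted by volume,
salt = 460,000×3.55 + 318,000×28.87 = 1,633,000 + 9,180,660 = 10,813,660
volume = 460,000 + 318,000 = 778,000 m³
S = 10,813,660 / 778,000 = 13.8993 ‰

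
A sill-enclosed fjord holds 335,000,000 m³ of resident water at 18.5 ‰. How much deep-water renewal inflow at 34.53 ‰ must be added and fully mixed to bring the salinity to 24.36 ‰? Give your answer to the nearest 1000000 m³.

193000000 m³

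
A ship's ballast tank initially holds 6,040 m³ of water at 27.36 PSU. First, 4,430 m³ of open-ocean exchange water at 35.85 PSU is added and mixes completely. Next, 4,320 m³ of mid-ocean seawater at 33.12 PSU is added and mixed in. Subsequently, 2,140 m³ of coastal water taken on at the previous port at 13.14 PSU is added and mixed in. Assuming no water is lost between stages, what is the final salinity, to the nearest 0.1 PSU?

29.3 PSU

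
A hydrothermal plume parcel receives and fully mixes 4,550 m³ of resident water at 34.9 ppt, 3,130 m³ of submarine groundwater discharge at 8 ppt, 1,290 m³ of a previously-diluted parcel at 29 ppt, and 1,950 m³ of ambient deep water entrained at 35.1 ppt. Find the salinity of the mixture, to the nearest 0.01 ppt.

By conservation of dissolved salt,
salt = 4,550×34.9 + 3,130×8 + 1,290×29 + 1,950×35.1 = 158,795 + 25,040 + 37,410 + 68,445 = 289,690
volume = 4,550 + 3,130 + 1,290 + 1,950 = 10,920 m³
S = 289,690 / 10,920 = 26.5284 ppt

26.53 ppt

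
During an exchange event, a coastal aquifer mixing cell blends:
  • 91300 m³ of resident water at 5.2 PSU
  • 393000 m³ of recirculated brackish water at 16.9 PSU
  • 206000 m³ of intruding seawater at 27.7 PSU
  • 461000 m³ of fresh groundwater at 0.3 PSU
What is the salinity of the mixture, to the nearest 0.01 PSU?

Mass of salt is conserved:
salt = 91,300×5.2 + 393,000×16.9 + 206,000×27.7 + 461,000×0.3 = 474,760 + 6,641,700 + 5,706,200 + 138,300 = 12,960,960
volume = 91,300 + 393,000 + 206,000 + 461,000 = 1,151,300 m³
S = 12,960,960 / 1,151,300 = 11.2577 PSU

11.26 PSU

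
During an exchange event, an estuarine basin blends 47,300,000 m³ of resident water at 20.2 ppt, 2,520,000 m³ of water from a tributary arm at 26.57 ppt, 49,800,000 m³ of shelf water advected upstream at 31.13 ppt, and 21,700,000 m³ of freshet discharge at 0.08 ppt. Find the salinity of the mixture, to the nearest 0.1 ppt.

21.2 ppt

Total salt / total volume:
salt = 47,300,000×20.2 + 2,520,000×26.57 + 49,800,000×31.13 + 21,700,000×0.08 = 955,460,000 + 66,956,400 + 1,550,274,000 + 1,736,000 = 2,574,426,400
volume = 47,300,000 + 2,520,000 + 49,800,000 + 21,700,000 = 121,320,000 m³
S = 2,574,426,400 / 121,320,000 = 21.22 ppt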